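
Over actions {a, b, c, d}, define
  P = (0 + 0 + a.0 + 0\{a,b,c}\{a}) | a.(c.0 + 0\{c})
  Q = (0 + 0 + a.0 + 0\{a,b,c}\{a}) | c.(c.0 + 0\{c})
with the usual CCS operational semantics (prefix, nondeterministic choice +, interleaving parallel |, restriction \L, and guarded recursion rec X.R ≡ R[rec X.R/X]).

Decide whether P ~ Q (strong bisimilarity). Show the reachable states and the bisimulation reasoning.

LTS(P): 6 reachable states
  u0 = (0 + 0 + a.0 + 0\{a,b,c}\{a}) | a.(c.0 + 0\{c}) → =a=> u1, =a=> u2
  u1 = (0 + 0 + a.0 + 0\{a,b,c}\{a}) | (c.0 + 0\{c}) → =a=> u3, =c=> u4
  u2 = 0 | a.(c.0 + 0\{c}) → =a=> u3
  u3 = 0 | (c.0 + 0\{c}) → =c=> u5
  u4 = (0 + 0 + a.0 + 0\{a,b,c}\{a}) | 0 → =a=> u5
  u5 = 0 | 0 → stopped
LTS(Q): 6 reachable states
  v0 = (0 + 0 + a.0 + 0\{a,b,c}\{a}) | c.(c.0 + 0\{c}) → =a=> v1, =c=> v2
  v1 = 0 | c.(c.0 + 0\{c}) → =c=> v3
  v2 = (0 + 0 + a.0 + 0\{a,b,c}\{a}) | (c.0 + 0\{c}) → =a=> v3, =c=> v4
  v3 = 0 | (c.0 + 0\{c}) → =c=> v5
  v4 = (0 + 0 + a.0 + 0\{a,b,c}\{a}) | 0 → =a=> v5
  v5 = 0 | 0 → stopped
Partition-refinement fixed point:
  B0 = {u0}
  B1 = {u1, v2}
  B2 = {u4, v4}
  B3 = {u5, v5}
  B4 = {u3, v3}
  B5 = {u2}
  B6 = {v0}
  B7 = {v1}
u0 ∈ B0, v0 ∈ B6 → different blocks

P ≁ Q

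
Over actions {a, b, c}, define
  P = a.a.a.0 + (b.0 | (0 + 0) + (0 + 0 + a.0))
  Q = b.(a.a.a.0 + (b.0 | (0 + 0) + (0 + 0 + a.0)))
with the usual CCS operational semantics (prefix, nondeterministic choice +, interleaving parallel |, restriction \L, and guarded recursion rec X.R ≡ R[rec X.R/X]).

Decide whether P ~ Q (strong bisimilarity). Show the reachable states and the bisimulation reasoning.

P ≁ Q

LTS(P): 5 reachable states
  s0 = a.a.a.0 + (b.0 | (0 + 0) + (0 + 0 + a.0)) has moves -a-> s1, -a-> s2, -b-> s3
  s1 = 0 has moves ∅
  s2 = a.a.0 has moves -a-> s4
  s3 = 0 | (0 + 0) has moves ∅
  s4 = a.0 has moves -a-> s1
LTS(Q): 6 reachable states
  t0 = b.(a.a.a.0 + (b.0 | (0 + 0) + (0 + 0 + a.0))) has moves -b-> t1
  t1 = a.a.a.0 + (b.0 | (0 + 0) + (0 + 0 + a.0)) has moves -a-> t2, -a-> t3, -b-> t4
  t2 = 0 has moves ∅
  t3 = a.a.0 has moves -a-> t5
  t4 = 0 | (0 + 0) has moves ∅
  t5 = a.0 has moves -a-> t2
Partition-refinement fixed point:
  B0 = {s0, t1}
  B1 = {s1, s3, t2, t4}
  B2 = {s2, t3}
  B3 = {s4, t5}
  B4 = {t0}
s0 ∈ B0, t0 ∈ B4 → different blocks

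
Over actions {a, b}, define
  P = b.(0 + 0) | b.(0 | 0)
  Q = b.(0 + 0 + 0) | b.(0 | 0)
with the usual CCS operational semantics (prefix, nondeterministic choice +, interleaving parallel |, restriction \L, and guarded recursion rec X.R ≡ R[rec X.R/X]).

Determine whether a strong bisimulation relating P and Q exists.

Reachable graph of P (4 states):
  m0 = b.(0 + 0) | b.(0 | 0) ⊢ =b=> m1, =b=> m2
  m1 = (0 + 0) | b.(0 | 0) ⊢ =b=> m3
  m2 = b.(0 + 0) | (0 | 0) ⊢ =b=> m3
  m3 = (0 + 0) | (0 | 0) ⊢ ·
Reachable graph of Q (4 states):
  n0 = b.(0 + 0 + 0) | b.(0 | 0) ⊢ =b=> n1, =b=> n2
  n1 = (0 + 0 + 0) | b.(0 | 0) ⊢ =b=> n3
  n2 = b.(0 + 0 + 0) | (0 | 0) ⊢ =b=> n3
  n3 = (0 + 0 + 0) | (0 | 0) ⊢ ·
Coarsest stable partition (strong bisimilarity classes):
  B0 = {m0, n0}
  B1 = {m1, m2, n1, n2}
  B2 = {m3, n3}
m0 ∈ B0, n0 ∈ B0 → same block

P ~ Q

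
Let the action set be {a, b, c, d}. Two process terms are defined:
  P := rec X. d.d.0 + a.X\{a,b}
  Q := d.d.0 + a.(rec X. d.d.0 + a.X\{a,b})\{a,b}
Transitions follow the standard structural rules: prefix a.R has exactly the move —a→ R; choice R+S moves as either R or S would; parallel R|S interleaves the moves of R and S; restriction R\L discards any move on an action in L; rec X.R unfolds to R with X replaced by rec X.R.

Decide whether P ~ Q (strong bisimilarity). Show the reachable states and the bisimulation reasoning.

LTS(P): 6 reachable states
  m0 = rec X. d.d.0 + a.X\{a,b} has moves ··a··> m1, ··d··> m2
  m1 = (rec X. d.d.0 + a.X\{a,b})\{a,b} has moves ··d··> m3
  m2 = d.0 has moves ··d··> m4
  m3 = (d.0)\{a,b} has moves ··d··> m5
  m4 = 0 has moves stopped
  m5 = 0\{a,b} has moves stopped
LTS(Q): 6 reachable states
  n0 = d.d.0 + a.(rec X. d.d.0 + a.X\{a,b})\{a,b} has moves ··a··> n1, ··d··> n2
  n1 = (rec X. d.d.0 + a.X\{a,b})\{a,b} has moves ··d··> n3
  n2 = d.0 has moves ··d··> n4
  n3 = (d.0)\{a,b} has moves ··d··> n5
  n4 = 0 has moves stopped
  n5 = 0\{a,b} has moves stopped
Bisimilarity quotient blocks:
  B0 = {m0, n0}
  B1 = {m1, n1}
  B2 = {m2, m3, n2, n3}
  B3 = {m4, m5, n4, n5}
m0 ∈ B0, n0 ∈ B0 → same block

bisimilar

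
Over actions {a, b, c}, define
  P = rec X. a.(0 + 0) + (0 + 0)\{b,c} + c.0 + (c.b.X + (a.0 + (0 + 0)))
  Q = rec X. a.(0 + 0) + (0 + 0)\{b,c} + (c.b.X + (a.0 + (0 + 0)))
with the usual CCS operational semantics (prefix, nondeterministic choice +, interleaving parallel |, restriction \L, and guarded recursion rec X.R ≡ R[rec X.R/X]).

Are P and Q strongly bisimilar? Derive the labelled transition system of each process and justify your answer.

P's transition system — 4 states:
  u0 = rec X. a.(0 + 0) + (0 + 0)\{b,c} + c.0 + (c.b.X + (a.0 + (0 + 0))) has moves --a--▸ u1, --a--▸ u2, --c--▸ u1, --c--▸ u3
  u1 = 0 has moves deadlocked
  u2 = 0 + 0 has moves deadlocked
  u3 = b.(rec X. a.(0 + 0) + (0 + 0)\{b,c} + c.0 + (c.b.X + (a.0 + (0 + 0)))) has moves --b--▸ u0
Q's transition system — 4 states:
  v0 = rec X. a.(0 + 0) + (0 + 0)\{b,c} + (c.b.X + (a.0 + (0 + 0))) has moves --a--▸ v1, --a--▸ v2, --c--▸ v3
  v1 = 0 has moves deadlocked
  v2 = 0 + 0 has moves deadlocked
  v3 = b.(rec X. a.(0 + 0) + (0 + 0)\{b,c} + (c.b.X + (a.0 + (0 + 0)))) has moves --b--▸ v0
Partition-refinement fixed point:
  B0 = {u0}
  B1 = {u1, u2, v1, v2}
  B2 = {u3}
  B3 = {v0}
  B4 = {v3}
u0 ∈ B0, v0 ∈ B3 → different blocks

P ≁ Q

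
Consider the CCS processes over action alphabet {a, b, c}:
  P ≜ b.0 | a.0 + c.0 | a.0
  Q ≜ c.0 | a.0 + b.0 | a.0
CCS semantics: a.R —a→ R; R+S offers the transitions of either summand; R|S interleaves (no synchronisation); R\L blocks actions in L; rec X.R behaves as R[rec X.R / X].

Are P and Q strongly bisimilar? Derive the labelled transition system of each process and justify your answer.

P ~ Q

P's transition system — 5 states:
  s0 = b.0 | a.0 + c.0 | a.0 | =a=> s1, =a=> s2, =b=> s3, =c=> s3
  s1 = b.0 | 0 | =b=> s4
  s2 = c.0 | 0 | =c=> s4
  s3 = 0 | a.0 | =a=> s4
  s4 = 0 | 0 | deadlocked
Q's transition system — 5 states:
  t0 = c.0 | a.0 + b.0 | a.0 | =a=> t1, =a=> t2, =b=> t3, =c=> t3
  t1 = b.0 | 0 | =b=> t4
  t2 = c.0 | 0 | =c=> t4
  t3 = 0 | a.0 | =a=> t4
  t4 = 0 | 0 | deadlocked
Partition-refinement fixed point:
  B0 = {s0, t0}
  B1 = {s2, t2}
  B2 = {s4, t4}
  B3 = {s3, t3}
  B4 = {s1, t1}
s0 ∈ B0, t0 ∈ B0 → same block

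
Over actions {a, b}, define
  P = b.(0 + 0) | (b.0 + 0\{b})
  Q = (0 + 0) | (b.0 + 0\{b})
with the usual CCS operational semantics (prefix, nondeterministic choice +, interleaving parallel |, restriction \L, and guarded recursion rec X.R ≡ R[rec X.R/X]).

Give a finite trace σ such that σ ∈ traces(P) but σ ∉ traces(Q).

LTS(P): 4 reachable states
  s0 = b.(0 + 0) | (b.0 + 0\{b}) :: =b=> s1, =b=> s2
  s1 = (0 + 0) | (b.0 + 0\{b}) :: =b=> s3
  s2 = b.(0 + 0) | 0 :: =b=> s3
  s3 = (0 + 0) | 0 :: ·
LTS(Q): 2 reachable states
  t0 = (0 + 0) | (b.0 + 0\{b}) :: =b=> t1
  t1 = (0 + 0) | 0 :: ·
Executing bb from P (initial set {s0}):
  step 1 (b): {s1, s2}
  step 2 (b): {s3}
  P completes σ.
Executing bb from Q (initial set {t0}):
  step 1 (b): {t1}
  step 2 (b): no successor for Q

bb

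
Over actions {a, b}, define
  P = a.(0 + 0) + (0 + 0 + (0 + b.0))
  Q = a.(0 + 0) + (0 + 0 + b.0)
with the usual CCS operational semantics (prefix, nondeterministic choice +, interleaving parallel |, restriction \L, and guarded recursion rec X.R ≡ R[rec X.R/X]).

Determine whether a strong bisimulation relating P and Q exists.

YES

P's transition system — 3 states:
  p0 = a.(0 + 0) + (0 + 0 + (0 + b.0)) :: —a→ p1, —b→ p2
  p1 = 0 + 0 :: ∅
  p2 = 0 :: ∅
Q's transition system — 3 states:
  q0 = a.(0 + 0) + (0 + 0 + b.0) :: —a→ q1, —b→ q2
  q1 = 0 + 0 :: ∅
  q2 = 0 :: ∅
Coarsest stable partition (strong bisimilarity classes):
  B0 = {p0, q0}
  B1 = {p1, p2, q1, q2}
p0 ∈ B0, q0 ∈ B0 → same block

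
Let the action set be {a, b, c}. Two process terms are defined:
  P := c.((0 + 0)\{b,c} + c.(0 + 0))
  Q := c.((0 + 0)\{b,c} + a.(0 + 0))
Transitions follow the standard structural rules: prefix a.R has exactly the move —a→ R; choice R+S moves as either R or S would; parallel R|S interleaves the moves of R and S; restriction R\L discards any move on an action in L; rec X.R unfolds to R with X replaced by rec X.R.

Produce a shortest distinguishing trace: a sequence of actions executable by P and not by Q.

cc

P's transition system — 3 states:
  p0 = c.((0 + 0)\{b,c} + c.(0 + 0)) | --c--▸ p1
  p1 = (0 + 0)\{b,c} + c.(0 + 0) | --c--▸ p2
  p2 = 0 + 0 | ·
Q's transition system — 3 states:
  q0 = c.((0 + 0)\{b,c} + a.(0 + 0)) | --c--▸ q1
  q1 = (0 + 0)\{b,c} + a.(0 + 0) | --a--▸ q2
  q2 = 0 + 0 | ·
Executing cc from P (initial set {p0}):
  step 1 (c): {p1}
  step 2 (c): {p2}
  — P admits the full trace.
Executing cc from Q (initial set {q0}):
  step 1 (c): {q1}
  step 2 (c): ∅ (Q stuck)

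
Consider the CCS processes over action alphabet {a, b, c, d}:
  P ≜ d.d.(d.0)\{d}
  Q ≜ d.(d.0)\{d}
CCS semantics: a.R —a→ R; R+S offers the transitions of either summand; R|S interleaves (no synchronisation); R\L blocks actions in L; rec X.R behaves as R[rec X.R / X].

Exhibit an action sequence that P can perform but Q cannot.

P's transition system — 3 states:
  u0 = d.d.(d.0)\{d} ⊢ =d=> u1
  u1 = d.(d.0)\{d} ⊢ =d=> u2
  u2 = (d.0)\{d} ⊢ (no moves)
Q's transition system — 2 states:
  v0 = d.(d.0)\{d} ⊢ =d=> v1
  v1 = (d.0)\{d} ⊢ (no moves)
Run σ = ⟨dd⟩ on P: start {u0}
  step 1 (d): {u1}
  step 2 (d): {u2}
  — P admits the full trace.
Run σ = ⟨dd⟩ on Q: start {v0}
  step 1 (d): {v1}
  step 2 (d): ∅  — Q cannot continue

dd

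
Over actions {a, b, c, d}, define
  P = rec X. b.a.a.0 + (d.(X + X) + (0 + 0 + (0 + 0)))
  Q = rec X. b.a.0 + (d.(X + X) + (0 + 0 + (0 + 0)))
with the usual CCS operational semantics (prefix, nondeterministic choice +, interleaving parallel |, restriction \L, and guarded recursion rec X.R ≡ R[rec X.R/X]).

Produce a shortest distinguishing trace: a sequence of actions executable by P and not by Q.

Reachable graph of P (5 states):
  s0 = rec X. b.a.a.0 + (d.(X + X) + (0 + 0 + (0 + 0))) has moves --b--▸ s1, --d--▸ s2
  s1 = a.a.0 has moves --a--▸ s3
  s2 = (rec X. b.a.a.0 + (d.(X + X) + (0 + 0 + (0 + 0)))) + (rec X. b.a.a.0 + (d.(X + X) + (0 + 0 + (0 + 0)))) has moves --b--▸ s1, --d--▸ s2
  s3 = a.0 has moves --a--▸ s4
  s4 = 0 has moves ∅
Reachable graph of Q (4 states):
  t0 = rec X. b.a.0 + (d.(X + X) + (0 + 0 + (0 + 0))) has moves --b--▸ t1, --d--▸ t2
  t1 = a.0 has moves --a--▸ t3
  t2 = (rec X. b.a.0 + (d.(X + X) + (0 + 0 + (0 + 0)))) + (rec X. b.a.0 + (d.(X + X) + (0 + 0 + (0 + 0)))) has moves --b--▸ t1, --d--▸ t2
  t3 = 0 has moves ∅
Executing baa from P (initial set {s0}):
  after b @ step 1: {s1}
  after a @ step 2: {s3}
  after a @ step 3: {s4}
  ✓ P
Executing baa from Q (initial set {t0}):
  after b @ step 1: {t1}
  after a @ step 2: {t3}
  after a @ step 3: ∅  — Q cannot continue

baa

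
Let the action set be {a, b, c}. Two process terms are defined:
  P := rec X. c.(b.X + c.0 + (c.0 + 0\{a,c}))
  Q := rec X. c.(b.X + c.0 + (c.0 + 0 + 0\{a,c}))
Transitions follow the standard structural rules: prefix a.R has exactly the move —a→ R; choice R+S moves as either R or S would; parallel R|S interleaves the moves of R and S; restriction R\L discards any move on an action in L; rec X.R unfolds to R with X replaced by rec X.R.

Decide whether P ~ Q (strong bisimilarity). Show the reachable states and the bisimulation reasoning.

Reachable graph of P (3 states):
  p0 = rec X. c.(b.X + c.0 + (c.0 + 0\{a,c})) ⊢ ··c··> p1
  p1 = b.(rec X. c.(b.X + c.0 + (c.0 + 0\{a,c}))) + c.0 + (c.0 + 0\{a,c}) ⊢ ··b··> p0, ··c··> p2
  p2 = 0 ⊢ ∅
Reachable graph of Q (3 states):
  q0 = rec X. c.(b.X + c.0 + (c.0 + 0 + 0\{a,c})) ⊢ ··c··> q1
  q1 = b.(rec X. c.(b.X + c.0 + (c.0 + 0 + 0\{a,c}))) + c.0 + (c.0 + 0 + 0\{a,c}) ⊢ ··b··> q0, ··c··> q2
  q2 = 0 ⊢ ∅
Bisimilarity quotient blocks:
  B0 = {p0, q0}
  B1 = {p1, q1}
  B2 = {p2, q2}
p0 ∈ B0, q0 ∈ B0 → same block

YES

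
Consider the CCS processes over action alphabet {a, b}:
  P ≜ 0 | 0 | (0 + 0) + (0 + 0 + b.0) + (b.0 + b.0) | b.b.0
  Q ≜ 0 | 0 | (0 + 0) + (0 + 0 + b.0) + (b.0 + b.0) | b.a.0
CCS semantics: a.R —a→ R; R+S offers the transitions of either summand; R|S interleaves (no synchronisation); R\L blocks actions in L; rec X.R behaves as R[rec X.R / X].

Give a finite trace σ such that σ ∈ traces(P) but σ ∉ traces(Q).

Reachable graph of P (7 states):
  p0 = 0 | 0 | (0 + 0) + (0 + 0 + b.0) + (b.0 + b.0) | b.b.0 ⊢ ··b··> p1, ··b··> p2, ··b··> p3
  p1 = (b.0 + b.0) | b.0 ⊢ ··b··> p4, ··b··> p5
  p2 = 0 ⊢ ·
  p3 = 0 | b.b.0 ⊢ ··b··> p5
  p4 = (b.0 + b.0) | 0 ⊢ ··b··> p6
  p5 = 0 | b.0 ⊢ ··b··> p6
  p6 = 0 | 0 ⊢ ·
Reachable graph of Q (7 states):
  q0 = 0 | 0 | (0 + 0) + (0 + 0 + b.0) + (b.0 + b.0) | b.a.0 ⊢ ··b··> q1, ··b··> q2, ··b··> q3
  q1 = (b.0 + b.0) | a.0 ⊢ ··a··> q4, ··b··> q5
  q2 = 0 ⊢ ·
  q3 = 0 | b.a.0 ⊢ ··b··> q5
  q4 = (b.0 + b.0) | 0 ⊢ ··b··> q6
  q5 = 0 | a.0 ⊢ ··a··> q6
  q6 = 0 | 0 ⊢ ·
Executing bbb from P (initial set {p0}):
  step 1 (b): {p1, p2, p3}
  step 2 (b): {p4, p5}
  step 3 (b): {p6}
  P completes σ.
Executing bbb from Q (initial set {q0}):
  step 1 (b): {q1, q2, q3}
  step 2 (b): {q5}
  step 3 (b): ∅ (Q stuck)

bbb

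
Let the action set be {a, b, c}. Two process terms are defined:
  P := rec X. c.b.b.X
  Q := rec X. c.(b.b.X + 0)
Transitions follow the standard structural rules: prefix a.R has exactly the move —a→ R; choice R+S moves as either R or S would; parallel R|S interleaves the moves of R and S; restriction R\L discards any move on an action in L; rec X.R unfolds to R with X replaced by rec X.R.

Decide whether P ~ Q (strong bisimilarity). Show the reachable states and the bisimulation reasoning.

YES

Reachable graph of P (3 states):
  m0 = rec X. c.b.b.X :: ··c··> m1
  m1 = b.b.(rec X. c.b.b.X) :: ··b··> m2
  m2 = b.(rec X. c.b.b.X) :: ··b··> m0
Reachable graph of Q (3 states):
  n0 = rec X. c.(b.b.X + 0) :: ··c··> n1
  n1 = b.b.(rec X. c.(b.b.X + 0)) + 0 :: ··b··> n2
  n2 = b.(rec X. c.(b.b.X + 0)) :: ··b··> n0
Partition-refinement fixed point:
  B0 = {m0, n0}
  B1 = {m1, n1}
  B2 = {m2, n2}
m0 ∈ B0, n0 ∈ B0 → same block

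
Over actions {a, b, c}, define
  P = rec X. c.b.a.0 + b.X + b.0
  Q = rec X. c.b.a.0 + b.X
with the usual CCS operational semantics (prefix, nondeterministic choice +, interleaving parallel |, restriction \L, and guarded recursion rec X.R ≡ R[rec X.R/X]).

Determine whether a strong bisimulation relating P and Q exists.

P's transition system — 4 states:
  m0 = rec X. c.b.a.0 + b.X + b.0 has moves ··b··> m0, ··b··> m1, ··c··> m2
  m1 = 0 has moves ∅
  m2 = b.a.0 has moves ··b··> m3
  m3 = a.0 has moves ··a··> m1
Q's transition system — 4 states:
  n0 = rec X. c.b.a.0 + b.X has moves ··b··> n0, ··c··> n1
  n1 = b.a.0 has moves ··b··> n2
  n2 = a.0 has moves ··a··> n3
  n3 = 0 has moves ∅
Bisimilarity quotient blocks:
  B0 = {m0}
  B1 = {m2, n1}
  B2 = {m3, n2}
  B3 = {m1, n3}
  B4 = {n0}
m0 ∈ B0, n0 ∈ B4 → different blocks

NO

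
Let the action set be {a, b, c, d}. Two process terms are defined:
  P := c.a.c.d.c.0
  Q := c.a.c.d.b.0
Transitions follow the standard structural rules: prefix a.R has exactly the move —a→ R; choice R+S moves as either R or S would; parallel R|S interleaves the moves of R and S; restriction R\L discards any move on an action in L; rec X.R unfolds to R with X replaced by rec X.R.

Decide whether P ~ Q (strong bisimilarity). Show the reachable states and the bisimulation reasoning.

Reachable graph of P (6 states):
  m0 = c.a.c.d.c.0 → ··c··> m1
  m1 = a.c.d.c.0 → ··a··> m2
  m2 = c.d.c.0 → ··c··> m3
  m3 = d.c.0 → ··d··> m4
  m4 = c.0 → ··c··> m5
  m5 = 0 → deadlocked
Reachable graph of Q (6 states):
  n0 = c.a.c.d.b.0 → ··c··> n1
  n1 = a.c.d.b.0 → ··a··> n2
  n2 = c.d.b.0 → ··c··> n3
  n3 = d.b.0 → ··d··> n4
  n4 = b.0 → ··b··> n5
  n5 = 0 → deadlocked
Bisimilarity quotient blocks:
  B0 = {m0}
  B1 = {m1}
  B2 = {m2}
  B3 = {m3}
  B4 = {m4}
  B5 = {m5, n5}
  B6 = {n0}
  B7 = {n1}
  B8 = {n2}
  B9 = {n3}
  B10 = {n4}
m0 ∈ B0, n0 ∈ B6 → different blocks

P ≁ Q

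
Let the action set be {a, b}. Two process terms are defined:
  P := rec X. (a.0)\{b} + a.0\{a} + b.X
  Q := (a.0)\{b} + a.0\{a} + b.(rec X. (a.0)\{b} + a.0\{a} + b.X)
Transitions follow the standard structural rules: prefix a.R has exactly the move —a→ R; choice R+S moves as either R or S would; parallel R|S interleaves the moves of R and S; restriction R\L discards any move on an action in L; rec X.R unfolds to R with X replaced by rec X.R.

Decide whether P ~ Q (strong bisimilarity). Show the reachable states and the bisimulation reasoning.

Reachable graph of P (3 states):
  p0 = rec X. (a.0)\{b} + a.0\{a} + b.X | --a--▸ p1, --a--▸ p2, --b--▸ p0
  p1 = 0\{a} | stopped
  p2 = 0\{b} | stopped
Reachable graph of Q (4 states):
  q0 = (a.0)\{b} + a.0\{a} + b.(rec X. (a.0)\{b} + a.0\{a} + b.X) | --a--▸ q1, --a--▸ q2, --b--▸ q3
  q1 = 0\{a} | stopped
  q2 = 0\{b} | stopped
  q3 = rec X. (a.0)\{b} + a.0\{a} + b.X | --a--▸ q1, --a--▸ q2, --b--▸ q3
Partition-refinement fixed point:
  B0 = {p0, q0, q3}
  B1 = {p1, p2, q1, q2}
p0 ∈ B0, q0 ∈ B0 → same block

YES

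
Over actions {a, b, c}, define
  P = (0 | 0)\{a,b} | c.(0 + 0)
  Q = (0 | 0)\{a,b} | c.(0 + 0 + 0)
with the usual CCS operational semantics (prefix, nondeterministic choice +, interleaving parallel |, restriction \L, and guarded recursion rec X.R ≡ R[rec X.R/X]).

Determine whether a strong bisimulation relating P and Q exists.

bisimilar

Reachable graph of P (2 states):
  m0 = (0 | 0)\{a,b} | c.(0 + 0) | -c-> m1
  m1 = (0 | 0)\{a,b} | (0 + 0) | ·
Reachable graph of Q (2 states):
  n0 = (0 | 0)\{a,b} | c.(0 + 0 + 0) | -c-> n1
  n1 = (0 | 0)\{a,b} | (0 + 0 + 0) | ·
Bisimilarity quotient blocks:
  B0 = {m0, n0}
  B1 = {m1, n1}
m0 ∈ B0, n0 ∈ B0 → same block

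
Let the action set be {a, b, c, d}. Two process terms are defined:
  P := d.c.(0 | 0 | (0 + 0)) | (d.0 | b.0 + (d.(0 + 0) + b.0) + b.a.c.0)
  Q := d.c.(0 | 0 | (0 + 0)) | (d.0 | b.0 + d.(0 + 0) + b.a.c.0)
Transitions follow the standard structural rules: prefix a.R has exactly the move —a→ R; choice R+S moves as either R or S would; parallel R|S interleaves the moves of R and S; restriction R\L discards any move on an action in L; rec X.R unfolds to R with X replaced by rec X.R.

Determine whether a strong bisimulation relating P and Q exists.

not bisimilar

Reachable graph of P (24 states):
  u0 = d.c.(0 | 0 | (0 + 0)) | (d.0 | b.0 + (d.(0 + 0) + b.0) + b.a.c.0) ⊢ -b-> u1, -b-> u2, -b-> u3, -d-> u4, -d-> u5, -d-> u6
  u1 = d.c.(0 | 0 | (0 + 0)) | (d.0 | 0) ⊢ -d-> u7, -d-> u8
  u2 = d.c.(0 | 0 | (0 + 0)) | 0 ⊢ -d-> u9
  u3 = d.c.(0 | 0 | (0 + 0)) | a.c.0 ⊢ -a-> u10, -d-> u11
  u4 = c.(0 | 0 | (0 + 0)) | (d.0 | b.0 + (d.(0 + 0) + b.0) + b.a.c.0) ⊢ -b-> u11, -b-> u7, -b-> u9, -c-> u12, -d-> u13, -d-> u14
  u5 = d.c.(0 | 0 | (0 + 0)) | (0 + 0) ⊢ -d-> u13
  u6 = d.c.(0 | 0 | (0 + 0)) | (0 | b.0) ⊢ -b-> u8, -d-> u14
  u7 = c.(0 | 0 | (0 + 0)) | (d.0 | 0) ⊢ -c-> u15, -d-> u16
  u8 = d.c.(0 | 0 | (0 + 0)) | (0 | 0) ⊢ -d-> u16
  u9 = c.(0 | 0 | (0 + 0)) | 0 ⊢ -c-> u17
  u10 = d.c.(0 | 0 | (0 + 0)) | c.0 ⊢ -c-> u2, -d-> u18
  u11 = c.(0 | 0 | (0 + 0)) | a.c.0 ⊢ -a-> u18, -c-> u19
  u12 = 0 | 0 | (0 + 0) | (d.0 | b.0 + (d.(0 + 0) + b.0) + b.a.c.0) ⊢ -b-> u15, -b-> u17, -b-> u19, -d-> u20, -d-> u21
  u13 = c.(0 | 0 | (0 + 0)) | (0 + 0) ⊢ -c-> u20
  u14 = c.(0 | 0 | (0 + 0)) | (0 | b.0) ⊢ -b-> u16, -c-> u21
  u15 = 0 | 0 | (0 + 0) | (d.0 | 0) ⊢ -d-> u22
  u16 = c.(0 | 0 | (0 + 0)) | (0 | 0) ⊢ -c-> u22
  u17 = 0 | 0 | (0 + 0) | 0 ⊢ ·
  u18 = c.(0 | 0 | (0 + 0)) | c.0 ⊢ -c-> u23, -c-> u9
  u19 = 0 | 0 | (0 + 0) | a.c.0 ⊢ -a-> u23
  u20 = 0 | 0 | (0 + 0) | (0 + 0) ⊢ ·
  u21 = 0 | 0 | (0 + 0) | (0 | b.0) ⊢ -b-> u22
  u22 = 0 | 0 | (0 + 0) | (0 | 0) ⊢ ·
  u23 = 0 | 0 | (0 + 0) | c.0 ⊢ -c-> u17
Reachable graph of Q (24 states):
  v0 = d.c.(0 | 0 | (0 + 0)) | (d.0 | b.0 + d.(0 + 0) + b.a.c.0) ⊢ -b-> v1, -b-> v2, -d-> v3, -d-> v4, -d-> v5
  v1 = d.c.(0 | 0 | (0 + 0)) | (d.0 | 0) ⊢ -d-> v6, -d-> v7
  v2 = d.c.(0 | 0 | (0 + 0)) | a.c.0 ⊢ -a-> v8, -d-> v9
  v3 = c.(0 | 0 | (0 + 0)) | (d.0 | b.0 + d.(0 + 0) + b.a.c.0) ⊢ -b-> v6, -b-> v9, -c-> v10, -d-> v11, -d-> v12
  v4 = d.c.(0 | 0 | (0 + 0)) | (0 + 0) ⊢ -d-> v11
  v5 = d.c.(0 | 0 | (0 + 0)) | (0 | b.0) ⊢ -b-> v7, -d-> v12
  v6 = c.(0 | 0 | (0 + 0)) | (d.0 | 0) ⊢ -c-> v13, -d-> v14
  v7 = d.c.(0 | 0 | (0 + 0)) | (0 | 0) ⊢ -d-> v14
  v8 = d.c.(0 | 0 | (0 + 0)) | c.0 ⊢ -c-> v15, -d-> v16
  v9 = c.(0 | 0 | (0 + 0)) | a.c.0 ⊢ -a-> v16, -c-> v17
  v10 = 0 | 0 | (0 + 0) | (d.0 | b.0 + d.(0 + 0) + b.a.c.0) ⊢ -b-> v13, -b-> v17, -d-> v18, -d-> v19
  v11 = c.(0 | 0 | (0 + 0)) | (0 + 0) ⊢ -c-> v18
  v12 = c.(0 | 0 | (0 + 0)) | (0 | b.0) ⊢ -b-> v14, -c-> v19
  v13 = 0 | 0 | (0 + 0) | (d.0 | 0) ⊢ -d-> v20
  v14 = c.(0 | 0 | (0 + 0)) | (0 | 0) ⊢ -c-> v20
  v15 = d.c.(0 | 0 | (0 + 0)) | 0 ⊢ -d-> v21
  v16 = c.(0 | 0 | (0 + 0)) | c.0 ⊢ -c-> v21, -c-> v22
  v17 = 0 | 0 | (0 + 0) | a.c.0 ⊢ -a-> v22
  v18 = 0 | 0 | (0 + 0) | (0 + 0) ⊢ ·
  v19 = 0 | 0 | (0 + 0) | (0 | b.0) ⊢ -b-> v20
  v20 = 0 | 0 | (0 + 0) | (0 | 0) ⊢ ·
  v21 = c.(0 | 0 | (0 + 0)) | 0 ⊢ -c-> v23
  v22 = 0 | 0 | (0 + 0) | c.0 ⊢ -c-> v23
  v23 = 0 | 0 | (0 + 0) | 0 ⊢ ·
Bisimilarity quotient blocks:
  B0 = {u0}
  B1 = {u4}
  B2 = {u14, v12}
  B3 = {u13, u16, u23, u9, v11, v14, v21, v22}
  B4 = {u17, u20, u22, v18, v20, v23}
  B5 = {u21, v19}
  B6 = {u7, v6}
  B7 = {u15, v13}
  B8 = {u12}
  B9 = {u19, v17}
  B10 = {u11, v9}
  B11 = {u18, v16}
  B12 = {u6, v5}
  B13 = {u2, u5, u8, v15, v4, v7}
  B14 = {u3, v2}
  B15 = {u10, v8}
  B16 = {u1, v1}
  B17 = {v0}
  B18 = {v3}
  B19 = {v10}
u0 ∈ B0, v0 ∈ B17 → different blocks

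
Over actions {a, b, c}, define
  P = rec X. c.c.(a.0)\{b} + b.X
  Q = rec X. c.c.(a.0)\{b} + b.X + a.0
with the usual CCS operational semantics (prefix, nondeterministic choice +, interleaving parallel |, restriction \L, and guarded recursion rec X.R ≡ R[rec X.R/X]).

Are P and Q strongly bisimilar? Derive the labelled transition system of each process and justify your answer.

P ≁ Q

P's transition system — 4 states:
  m0 = rec X. c.c.(a.0)\{b} + b.X has moves —b→ m0, —c→ m1
  m1 = c.(a.0)\{b} has moves —c→ m2
  m2 = (a.0)\{b} has moves —a→ m3
  m3 = 0\{b} has moves (no moves)
Q's transition system — 5 states:
  n0 = rec X. c.c.(a.0)\{b} + b.X + a.0 has moves —a→ n1, —b→ n0, —c→ n2
  n1 = 0 has moves (no moves)
  n2 = c.(a.0)\{b} has moves —c→ n3
  n3 = (a.0)\{b} has moves —a→ n4
  n4 = 0\{b} has moves (no moves)
Coarsest stable partition (strong bisimilarity classes):
  B0 = {m0}
  B1 = {m1, n2}
  B2 = {m2, n3}
  B3 = {m3, n1, n4}
  B4 = {n0}
m0 ∈ B0, n0 ∈ B4 → different blocks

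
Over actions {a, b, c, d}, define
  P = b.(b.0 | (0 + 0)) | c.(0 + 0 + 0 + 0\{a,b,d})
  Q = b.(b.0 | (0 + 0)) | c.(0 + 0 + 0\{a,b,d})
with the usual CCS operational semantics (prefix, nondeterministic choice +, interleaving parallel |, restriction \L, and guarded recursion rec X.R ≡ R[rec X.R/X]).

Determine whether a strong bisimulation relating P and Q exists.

P's transition system — 6 states:
  u0 = b.(b.0 | (0 + 0)) | c.(0 + 0 + 0 + 0\{a,b,d}) | =b=> u1, =c=> u2
  u1 = b.0 | (0 + 0) | c.(0 + 0 + 0 + 0\{a,b,d}) | =b=> u3, =c=> u4
  u2 = b.(b.0 | (0 + 0)) | (0 + 0 + 0 + 0\{a,b,d}) | =b=> u4
  u3 = 0 | (0 + 0) | c.(0 + 0 + 0 + 0\{a,b,d}) | =c=> u5
  u4 = b.0 | (0 + 0) | (0 + 0 + 0 + 0\{a,b,d}) | =b=> u5
  u5 = 0 | (0 + 0) | (0 + 0 + 0 + 0\{a,b,d}) | (no moves)
Q's transition system — 6 states:
  v0 = b.(b.0 | (0 + 0)) | c.(0 + 0 + 0\{a,b,d}) | =b=> v1, =c=> v2
  v1 = b.0 | (0 + 0) | c.(0 + 0 + 0\{a,b,d}) | =b=> v3, =c=> v4
  v2 = b.(b.0 | (0 + 0)) | (0 + 0 + 0\{a,b,d}) | =b=> v4
  v3 = 0 | (0 + 0) | c.(0 + 0 + 0\{a,b,d}) | =c=> v5
  v4 = b.0 | (0 + 0) | (0 + 0 + 0\{a,b,d}) | =b=> v5
  v5 = 0 | (0 + 0) | (0 + 0 + 0\{a,b,d}) | (no moves)
Coarsest stable partition (strong bisimilarity classes):
  B0 = {u0, v0}
  B1 = {u2, v2}
  B2 = {u4, v4}
  B3 = {u5, v5}
  B4 = {u1, v1}
  B5 = {u3, v3}
u0 ∈ B0, v0 ∈ B0 → same block

YES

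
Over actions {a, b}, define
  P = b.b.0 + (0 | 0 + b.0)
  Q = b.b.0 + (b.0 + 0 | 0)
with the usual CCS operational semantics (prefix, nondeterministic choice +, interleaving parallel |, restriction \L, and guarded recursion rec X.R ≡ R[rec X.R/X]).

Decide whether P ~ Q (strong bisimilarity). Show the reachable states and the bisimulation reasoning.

YES

P's transition system — 3 states:
  p0 = b.b.0 + (0 | 0 + b.0) has moves -b-> p1, -b-> p2
  p1 = 0 has moves (no moves)
  p2 = b.0 has moves -b-> p1
Q's transition system — 3 states:
  q0 = b.b.0 + (b.0 + 0 | 0) has moves -b-> q1, -b-> q2
  q1 = 0 has moves (no moves)
  q2 = b.0 has moves -b-> q1
Bisimilarity quotient blocks:
  B0 = {p0, q0}
  B1 = {p2, q2}
  B2 = {p1, q1}
p0 ∈ B0, q0 ∈ B0 → same block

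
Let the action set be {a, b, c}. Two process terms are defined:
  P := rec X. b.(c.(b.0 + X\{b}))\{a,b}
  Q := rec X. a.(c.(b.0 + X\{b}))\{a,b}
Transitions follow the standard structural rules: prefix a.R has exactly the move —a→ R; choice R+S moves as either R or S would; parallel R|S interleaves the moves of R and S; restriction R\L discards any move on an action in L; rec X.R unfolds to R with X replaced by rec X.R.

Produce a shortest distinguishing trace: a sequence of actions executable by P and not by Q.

b

Reachable graph of P (3 states):
  s0 = rec X. b.(c.(b.0 + X\{b}))\{a,b} | -b-> s1
  s1 = (c.(b.0 + (rec X. b.(c.(b.0 + X\{b}))\{a,b})\{b}))\{a,b} | -c-> s2
  s2 = (b.0 + (rec X. b.(c.(b.0 + X\{b}))\{a,b})\{b})\{a,b} | ∅
Reachable graph of Q (3 states):
  t0 = rec X. a.(c.(b.0 + X\{b}))\{a,b} | -a-> t1
  t1 = (c.(b.0 + (rec X. a.(c.(b.0 + X\{b}))\{a,b})\{b}))\{a,b} | -c-> t2
  t2 = (b.0 + (rec X. a.(c.(b.0 + X\{b}))\{a,b})\{b})\{a,b} | ∅
Executing b from P (initial set {s0}):
  [1] b ⇒ {s1}
  P completes σ.
Executing b from Q (initial set {t0}):
  [1] b ⇒ ∅ (Q stuck)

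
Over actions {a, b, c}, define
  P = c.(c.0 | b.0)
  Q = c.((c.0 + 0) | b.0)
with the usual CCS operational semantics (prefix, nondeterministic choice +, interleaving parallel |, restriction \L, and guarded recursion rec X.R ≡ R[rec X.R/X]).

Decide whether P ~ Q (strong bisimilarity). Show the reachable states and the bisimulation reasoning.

P's transition system — 5 states:
  p0 = c.(c.0 | b.0) has moves ··c··> p1
  p1 = c.0 | b.0 has moves ··b··> p2, ··c··> p3
  p2 = c.0 | 0 has moves ··c··> p4
  p3 = 0 | b.0 has moves ··b··> p4
  p4 = 0 | 0 has moves ∅
Q's transition system — 5 states:
  q0 = c.((c.0 + 0) | b.0) has moves ··c··> q1
  q1 = (c.0 + 0) | b.0 has moves ··b··> q2, ··c··> q3
  q2 = (c.0 + 0) | 0 has moves ··c··> q4
  q3 = 0 | b.0 has moves ··b··> q4
  q4 = 0 | 0 has moves ∅
Coarsest stable partition (strong bisimilarity classes):
  B0 = {p0, q0}
  B1 = {p1, q1}
  B2 = {p3, q3}
  B3 = {p4, q4}
  B4 = {p2, q2}
p0 ∈ B0, q0 ∈ B0 → same block

P ~ Q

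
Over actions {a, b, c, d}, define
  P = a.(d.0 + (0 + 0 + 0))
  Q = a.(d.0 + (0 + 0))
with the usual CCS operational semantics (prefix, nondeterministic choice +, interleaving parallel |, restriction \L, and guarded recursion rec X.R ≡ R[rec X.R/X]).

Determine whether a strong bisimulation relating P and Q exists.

P ~ Q

P's transition system — 3 states:
  s0 = a.(d.0 + (0 + 0 + 0)) → --a--▸ s1
  s1 = d.0 + (0 + 0 + 0) → --d--▸ s2
  s2 = 0 → deadlocked
Q's transition system — 3 states:
  t0 = a.(d.0 + (0 + 0)) → --a--▸ t1
  t1 = d.0 + (0 + 0) → --d--▸ t2
  t2 = 0 → deadlocked
Partition-refinement fixed point:
  B0 = {s0, t0}
  B1 = {s1, t1}
  B2 = {s2, t2}
s0 ∈ B0, t0 ∈ B0 → same block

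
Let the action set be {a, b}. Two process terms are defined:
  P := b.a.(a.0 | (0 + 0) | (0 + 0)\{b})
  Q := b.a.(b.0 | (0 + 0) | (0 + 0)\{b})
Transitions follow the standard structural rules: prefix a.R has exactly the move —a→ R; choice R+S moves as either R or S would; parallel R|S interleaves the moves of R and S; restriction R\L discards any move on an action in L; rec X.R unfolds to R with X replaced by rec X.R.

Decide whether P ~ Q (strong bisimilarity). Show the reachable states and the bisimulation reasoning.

NO

LTS(P): 4 reachable states
  m0 = b.a.(a.0 | (0 + 0) | (0 + 0)\{b}) :: --b--▸ m1
  m1 = a.(a.0 | (0 + 0) | (0 + 0)\{b}) :: --a--▸ m2
  m2 = a.0 | (0 + 0) | (0 + 0)\{b} :: --a--▸ m3
  m3 = 0 | (0 + 0) | (0 + 0)\{b} :: stopped
LTS(Q): 4 reachable states
  n0 = b.a.(b.0 | (0 + 0) | (0 + 0)\{b}) :: --b--▸ n1
  n1 = a.(b.0 | (0 + 0) | (0 + 0)\{b}) :: --a--▸ n2
  n2 = b.0 | (0 + 0) | (0 + 0)\{b} :: --b--▸ n3
  n3 = 0 | (0 + 0) | (0 + 0)\{b} :: stopped
Coarsest stable partition (strong bisimilarity classes):
  B0 = {m0}
  B1 = {m1}
  B2 = {m2}
  B3 = {m3, n3}
  B4 = {n0}
  B5 = {n1}
  B6 = {n2}
m0 ∈ B0, n0 ∈ B4 → different blocks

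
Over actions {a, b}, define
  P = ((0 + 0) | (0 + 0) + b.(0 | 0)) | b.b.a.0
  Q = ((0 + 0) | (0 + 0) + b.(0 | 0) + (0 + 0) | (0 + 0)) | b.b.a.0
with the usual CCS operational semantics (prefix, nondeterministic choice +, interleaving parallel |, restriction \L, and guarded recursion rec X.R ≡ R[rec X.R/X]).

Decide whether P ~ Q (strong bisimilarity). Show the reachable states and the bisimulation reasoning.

P's transition system — 8 states:
  s0 = ((0 + 0) | (0 + 0) + b.(0 | 0)) | b.b.a.0 → —b→ s1, —b→ s2
  s1 = ((0 + 0) | (0 + 0) + b.(0 | 0)) | b.a.0 → —b→ s3, —b→ s4
  s2 = 0 | 0 | b.b.a.0 → —b→ s4
  s3 = ((0 + 0) | (0 + 0) + b.(0 | 0)) | a.0 → —a→ s5, —b→ s6
  s4 = 0 | 0 | b.a.0 → —b→ s6
  s5 = ((0 + 0) | (0 + 0) + b.(0 | 0)) | 0 → —b→ s7
  s6 = 0 | 0 | a.0 → —a→ s7
  s7 = 0 | 0 | 0 → (no moves)
Q's transition system — 8 states:
  t0 = ((0 + 0) | (0 + 0) + b.(0 | 0) + (0 + 0) | (0 + 0)) | b.b.a.0 → —b→ t1, —b→ t2
  t1 = ((0 + 0) | (0 + 0) + b.(0 | 0) + (0 + 0) | (0 + 0)) | b.a.0 → —b→ t3, —b→ t4
  t2 = 0 | 0 | b.b.a.0 → —b→ t4
  t3 = ((0 + 0) | (0 + 0) + b.(0 | 0) + (0 + 0) | (0 + 0)) | a.0 → —a→ t5, —b→ t6
  t4 = 0 | 0 | b.a.0 → —b→ t6
  t5 = ((0 + 0) | (0 + 0) + b.(0 | 0) + (0 + 0) | (0 + 0)) | 0 → —b→ t7
  t6 = 0 | 0 | a.0 → —a→ t7
  t7 = 0 | 0 | 0 → (no moves)
Partition-refinement fixed point:
  B0 = {s0, t0}
  B1 = {s1, t1}
  B2 = {s4, t4}
  B3 = {s6, t6}
  B4 = {s7, t7}
  B5 = {s3, t3}
  B6 = {s5, t5}
  B7 = {s2, t2}
s0 ∈ B0, t0 ∈ B0 → same block

YES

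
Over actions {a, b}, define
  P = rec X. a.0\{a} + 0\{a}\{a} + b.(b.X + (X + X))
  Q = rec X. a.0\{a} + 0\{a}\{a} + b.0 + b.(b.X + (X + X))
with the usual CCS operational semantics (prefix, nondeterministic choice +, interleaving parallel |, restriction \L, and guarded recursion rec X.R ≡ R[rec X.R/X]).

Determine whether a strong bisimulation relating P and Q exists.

P's transition system — 3 states:
  s0 = rec X. a.0\{a} + 0\{a}\{a} + b.(b.X + (X + X)) → —a→ s1, —b→ s2
  s1 = 0\{a} → ∅
  s2 = b.(rec X. a.0\{a} + 0\{a}\{a} + b.(b.X + (X + X))) + ((rec X. a.0\{a} + 0\{a}\{a} + b.(b.X + (X + X))) + (rec X. a.0\{a} + 0\{a}\{a} + b.(b.X + (X + X)))) → —a→ s1, —b→ s0, —b→ s2
Q's transition system — 4 states:
  t0 = rec X. a.0\{a} + 0\{a}\{a} + b.0 + b.(b.X + (X + X)) → —a→ t1, —b→ t2, —b→ t3
  t1 = 0\{a} → ∅
  t2 = 0 → ∅
  t3 = b.(rec X. a.0\{a} + 0\{a}\{a} + b.0 + b.(b.X + (X + X))) + ((rec X. a.0\{a} + 0\{a}\{a} + b.0 + b.(b.X + (X + X))) + (rec X. a.0\{a} + 0\{a}\{a} + b.0 + b.(b.X + (X + X)))) → —a→ t1, —b→ t0, —b→ t2, —b→ t3
Coarsest stable partition (strong bisimilarity classes):
  B0 = {s0, s2}
  B1 = {s1, t1, t2}
  B2 = {t0, t3}
s0 ∈ B0, t0 ∈ B2 → different blocks

NO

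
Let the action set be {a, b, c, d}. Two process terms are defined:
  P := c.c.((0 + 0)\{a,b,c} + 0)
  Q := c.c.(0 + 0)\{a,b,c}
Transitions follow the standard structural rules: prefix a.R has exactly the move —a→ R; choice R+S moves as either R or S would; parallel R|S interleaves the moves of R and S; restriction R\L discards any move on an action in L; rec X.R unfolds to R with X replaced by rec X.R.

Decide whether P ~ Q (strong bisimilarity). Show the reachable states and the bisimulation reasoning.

YES

LTS(P): 3 reachable states
  s0 = c.c.((0 + 0)\{a,b,c} + 0) → =c=> s1
  s1 = c.((0 + 0)\{a,b,c} + 0) → =c=> s2
  s2 = (0 + 0)\{a,b,c} + 0 → stopped
LTS(Q): 3 reachable states
  t0 = c.c.(0 + 0)\{a,b,c} → =c=> t1
  t1 = c.(0 + 0)\{a,b,c} → =c=> t2
  t2 = (0 + 0)\{a,b,c} → stopped
Partition-refinement fixed point:
  B0 = {s0, t0}
  B1 = {s1, t1}
  B2 = {s2, t2}
s0 ∈ B0, t0 ∈ B0 → same block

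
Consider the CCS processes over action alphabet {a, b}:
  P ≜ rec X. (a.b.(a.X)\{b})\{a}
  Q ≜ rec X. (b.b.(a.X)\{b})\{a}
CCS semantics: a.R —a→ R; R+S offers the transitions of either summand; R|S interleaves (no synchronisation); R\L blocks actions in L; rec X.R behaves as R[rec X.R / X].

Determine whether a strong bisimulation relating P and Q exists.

P's transition system — 1 states:
  p0 = rec X. (a.b.(a.X)\{b})\{a} :: deadlocked
Q's transition system — 3 states:
  q0 = rec X. (b.b.(a.X)\{b})\{a} :: —b→ q1
  q1 = (b.(a.(rec X. (b.b.(a.X)\{b})\{a}))\{b})\{a} :: —b→ q2
  q2 = (a.(rec X. (b.b.(a.X)\{b})\{a}))\{b}\{a} :: deadlocked
Partition-refinement fixed point:
  B0 = {p0, q2}
  B1 = {q0}
  B2 = {q1}
p0 ∈ B0, q0 ∈ B1 → different blocks

not bisimilar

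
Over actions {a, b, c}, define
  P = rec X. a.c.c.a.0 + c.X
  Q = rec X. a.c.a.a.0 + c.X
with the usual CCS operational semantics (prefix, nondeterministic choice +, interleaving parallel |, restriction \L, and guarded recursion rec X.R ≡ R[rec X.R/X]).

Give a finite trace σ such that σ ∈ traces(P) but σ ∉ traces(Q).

acc

P's transition system — 5 states:
  m0 = rec X. a.c.c.a.0 + c.X ⊢ —a→ m1, —c→ m0
  m1 = c.c.a.0 ⊢ —c→ m2
  m2 = c.a.0 ⊢ —c→ m3
  m3 = a.0 ⊢ —a→ m4
  m4 = 0 ⊢ ∅
Q's transition system — 5 states:
  n0 = rec X. a.c.a.a.0 + c.X ⊢ —a→ n1, —c→ n0
  n1 = c.a.a.0 ⊢ —c→ n2
  n2 = a.a.0 ⊢ —a→ n3
  n3 = a.0 ⊢ —a→ n4
  n4 = 0 ⊢ ∅
Executing acc from P (initial set {m0}):
  step 1 (a): {m1}
  step 2 (c): {m2}
  step 3 (c): {m3}
  — P admits the full trace.
Executing acc from Q (initial set {n0}):
  step 1 (a): {n1}
  step 2 (c): {n2}
  step 3 (c): ∅  — Q cannot continue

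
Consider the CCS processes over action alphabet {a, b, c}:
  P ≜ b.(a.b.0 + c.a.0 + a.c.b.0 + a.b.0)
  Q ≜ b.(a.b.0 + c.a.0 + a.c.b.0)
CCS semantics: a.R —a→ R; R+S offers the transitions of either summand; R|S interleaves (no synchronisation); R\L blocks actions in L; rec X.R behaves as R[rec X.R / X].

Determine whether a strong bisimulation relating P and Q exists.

P's transition system — 6 states:
  u0 = b.(a.b.0 + c.a.0 + a.c.b.0 + a.b.0) :: =b=> u1
  u1 = a.b.0 + c.a.0 + a.c.b.0 + a.b.0 :: =a=> u2, =a=> u3, =c=> u4
  u2 = b.0 :: =b=> u5
  u3 = c.b.0 :: =c=> u2
  u4 = a.0 :: =a=> u5
  u5 = 0 :: ·
Q's transition system — 6 states:
  v0 = b.(a.b.0 + c.a.0 + a.c.b.0) :: =b=> v1
  v1 = a.b.0 + c.a.0 + a.c.b.0 :: =a=> v2, =a=> v3, =c=> v4
  v2 = b.0 :: =b=> v5
  v3 = c.b.0 :: =c=> v2
  v4 = a.0 :: =a=> v5
  v5 = 0 :: ·
Coarsest stable partition (strong bisimilarity classes):
  B0 = {u0, v0}
  B1 = {u1, v1}
  B2 = {u2, v2}
  B3 = {u5, v5}
  B4 = {u3, v3}
  B5 = {u4, v4}
u0 ∈ B0, v0 ∈ B0 → same block

bisimilar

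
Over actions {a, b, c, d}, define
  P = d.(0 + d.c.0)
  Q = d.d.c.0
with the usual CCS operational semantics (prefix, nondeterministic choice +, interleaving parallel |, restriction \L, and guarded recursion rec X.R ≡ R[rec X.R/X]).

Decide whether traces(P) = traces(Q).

LTS(P): 4 reachable states
  u0 = d.(0 + d.c.0) :: --d--▸ u1
  u1 = 0 + d.c.0 :: --d--▸ u2
  u2 = c.0 :: --c--▸ u3
  u3 = 0 :: stopped
LTS(Q): 4 reachable states
  v0 = d.d.c.0 :: --d--▸ v1
  v1 = d.c.0 :: --d--▸ v2
  v2 = c.0 :: --c--▸ v3
  v3 = 0 :: stopped
Coarsest stable partition (strong bisimilarity classes):
  B0 = {u0, v0}
  B1 = {u1, v1}
  B2 = {u2, v2}
  B3 = {u3, v3}
u0 ∈ B0, v0 ∈ B0 → same block
Bisimilar ⇒ trace-equivalent.

traces(P) = traces(Q)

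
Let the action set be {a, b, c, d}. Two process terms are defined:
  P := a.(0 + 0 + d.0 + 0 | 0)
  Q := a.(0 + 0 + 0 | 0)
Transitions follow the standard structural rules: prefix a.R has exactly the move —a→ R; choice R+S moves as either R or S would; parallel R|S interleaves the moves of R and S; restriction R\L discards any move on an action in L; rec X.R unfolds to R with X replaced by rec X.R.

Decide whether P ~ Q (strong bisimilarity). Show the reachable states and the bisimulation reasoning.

P's transition system — 3 states:
  m0 = a.(0 + 0 + d.0 + 0 | 0) | --a--▸ m1
  m1 = 0 + 0 + d.0 + 0 | 0 | --d--▸ m2
  m2 = 0 | stopped
Q's transition system — 2 states:
  n0 = a.(0 + 0 + 0 | 0) | --a--▸ n1
  n1 = 0 + 0 + 0 | 0 | stopped
Coarsest stable partition (strong bisimilarity classes):
  B0 = {m0}
  B1 = {m1}
  B2 = {m2, n1}
  B3 = {n0}
m0 ∈ B0, n0 ∈ B3 → different blocks

P ≁ Q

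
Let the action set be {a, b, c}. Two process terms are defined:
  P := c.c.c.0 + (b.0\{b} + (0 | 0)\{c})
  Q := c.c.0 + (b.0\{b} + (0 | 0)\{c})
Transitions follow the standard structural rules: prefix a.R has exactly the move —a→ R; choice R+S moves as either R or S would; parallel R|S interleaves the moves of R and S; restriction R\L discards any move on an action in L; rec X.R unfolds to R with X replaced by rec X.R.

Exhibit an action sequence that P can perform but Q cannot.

LTS(P): 5 reachable states
  u0 = c.c.c.0 + (b.0\{b} + (0 | 0)\{c}) | ··b··> u1, ··c··> u2
  u1 = 0\{b} | deadlocked
  u2 = c.c.0 | ··c··> u3
  u3 = c.0 | ··c··> u4
  u4 = 0 | deadlocked
LTS(Q): 4 reachable states
  v0 = c.c.0 + (b.0\{b} + (0 | 0)\{c}) | ··b··> v1, ··c··> v2
  v1 = 0\{b} | deadlocked
  v2 = c.0 | ··c··> v3
  v3 = 0 | deadlocked
Executing ccc from P (initial set {u0}):
  after c @ step 1: {u2}
  after c @ step 2: {u3}
  after c @ step 3: {u4}
  ✓ P
Executing ccc from Q (initial set {v0}):
  after c @ step 1: {v2}
  after c @ step 2: {v3}
  after c @ step 3: ∅ (Q stuck)

ccc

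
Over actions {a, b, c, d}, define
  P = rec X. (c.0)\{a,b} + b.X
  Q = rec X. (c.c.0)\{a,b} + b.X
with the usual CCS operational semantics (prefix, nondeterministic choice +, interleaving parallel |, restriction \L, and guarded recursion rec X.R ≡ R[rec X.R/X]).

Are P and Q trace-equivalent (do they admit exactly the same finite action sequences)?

LTS(P): 2 reachable states
  m0 = rec X. (c.0)\{a,b} + b.X | ··b··> m0, ··c··> m1
  m1 = 0\{a,b} | ∅
LTS(Q): 3 reachable states
  n0 = rec X. (c.c.0)\{a,b} + b.X | ··b··> n0, ··c··> n1
  n1 = (c.0)\{a,b} | ··c··> n2
  n2 = 0\{a,b} | ∅
Run σ = ⟨cc⟩ on Q: start {n0}
  after c @ step 1: {n1}
  after c @ step 2: {n2}
  ✓ Q
Run σ = ⟨cc⟩ on P: start {m0}
  after c @ step 1: {m1}
  after c @ step 2: no successor for P

trace-distinct — witness ⟨cc⟩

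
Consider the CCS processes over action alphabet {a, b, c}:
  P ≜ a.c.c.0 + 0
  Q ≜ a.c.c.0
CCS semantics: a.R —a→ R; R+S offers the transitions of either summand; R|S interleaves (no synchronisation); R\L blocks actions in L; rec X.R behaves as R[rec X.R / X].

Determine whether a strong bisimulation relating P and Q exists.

LTS(P): 4 reachable states
  s0 = a.c.c.0 + 0 :: =a=> s1
  s1 = c.c.0 :: =c=> s2
  s2 = c.0 :: =c=> s3
  s3 = 0 :: (no moves)
LTS(Q): 4 reachable states
  t0 = a.c.c.0 :: =a=> t1
  t1 = c.c.0 :: =c=> t2
  t2 = c.0 :: =c=> t3
  t3 = 0 :: (no moves)
Bisimilarity quotient blocks:
  B0 = {s0, t0}
  B1 = {s1, t1}
  B2 = {s2, t2}
  B3 = {s3, t3}
s0 ∈ B0, t0 ∈ B0 → same block

P ~ Q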